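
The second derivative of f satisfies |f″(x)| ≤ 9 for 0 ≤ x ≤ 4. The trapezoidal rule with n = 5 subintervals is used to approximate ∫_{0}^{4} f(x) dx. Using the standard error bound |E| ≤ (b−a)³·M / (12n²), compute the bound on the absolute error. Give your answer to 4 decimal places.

1.9200

|E| ≤ (4)³·9 / (12·5²) = 576/300 = 1.9200.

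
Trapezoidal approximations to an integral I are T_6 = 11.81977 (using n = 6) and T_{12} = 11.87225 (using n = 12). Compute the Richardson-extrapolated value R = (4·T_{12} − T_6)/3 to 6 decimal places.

R = (4·T_{12} − T_6) / 3 = (4·11.87225 − 11.81977)/3 = (35.66923)/3 = 11.889743.

11.889743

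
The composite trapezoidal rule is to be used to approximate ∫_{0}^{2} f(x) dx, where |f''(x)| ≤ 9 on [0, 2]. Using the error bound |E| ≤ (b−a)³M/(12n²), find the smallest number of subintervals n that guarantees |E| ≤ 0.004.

Need 72/(12n²) ≤ 0.004.
n² ≥ 72/(12·0.004) = 1500 ⇒ n ≥ 38.7298, so the smallest n is 39.

39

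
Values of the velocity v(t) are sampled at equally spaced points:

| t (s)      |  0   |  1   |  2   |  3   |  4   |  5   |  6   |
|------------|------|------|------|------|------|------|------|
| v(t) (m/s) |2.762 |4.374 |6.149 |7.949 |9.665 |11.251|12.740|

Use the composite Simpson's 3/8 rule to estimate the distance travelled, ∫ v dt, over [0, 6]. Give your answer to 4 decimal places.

47.1439

h = 1, n = 6.
(3h/8)·[y₀ + 3y₁ + 3y₂ + 2y₃ + 3y₄ + 3y₅ + y₆] = 0.375·(125.717) = 47.1439.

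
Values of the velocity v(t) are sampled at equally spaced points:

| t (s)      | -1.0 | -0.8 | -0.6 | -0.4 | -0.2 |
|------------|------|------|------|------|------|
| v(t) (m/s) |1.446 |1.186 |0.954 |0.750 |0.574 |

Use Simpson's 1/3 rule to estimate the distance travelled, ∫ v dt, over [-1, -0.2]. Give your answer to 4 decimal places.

h = 0.2, n = 4.
(h/3)·[y₀ + 4y₁ + 2y₂ + 4y₃ + y₄] = 0.066667·(11.672) = 0.7781.

0.7781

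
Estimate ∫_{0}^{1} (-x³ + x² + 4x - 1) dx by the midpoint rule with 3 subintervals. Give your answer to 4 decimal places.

h = (1 − 0)/3 = 0.333333.
Midpoints m₁,…,m₃ = 0.166667, 0.5, 0.833333.
f(m₁)=-0.310185, f(m₂)=1.125, f(m₃)=2.449074.
h·[f(m₁) + f(m₂) + f(m₃)] = 0.333333·(3.263889) = 1.0880.

1.0880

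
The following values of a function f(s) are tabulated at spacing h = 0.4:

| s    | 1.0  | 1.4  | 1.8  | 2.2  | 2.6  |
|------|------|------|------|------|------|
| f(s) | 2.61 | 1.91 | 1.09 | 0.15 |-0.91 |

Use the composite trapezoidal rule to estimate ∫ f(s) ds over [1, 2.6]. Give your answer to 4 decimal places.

1.6000

h = 0.4, n = 4.
(h/2)·[y₀ + 2y₁ + 2y₂ + 2y₃ + y₄] = 0.2·(8.00) = 1.6000.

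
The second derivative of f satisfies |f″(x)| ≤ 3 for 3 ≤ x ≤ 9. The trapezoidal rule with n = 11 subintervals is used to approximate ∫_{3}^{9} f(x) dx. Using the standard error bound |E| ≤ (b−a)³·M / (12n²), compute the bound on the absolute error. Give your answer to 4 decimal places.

0.4463

|E| ≤ (6)³·3 / (12·11²) = 648/1452 = 0.4463.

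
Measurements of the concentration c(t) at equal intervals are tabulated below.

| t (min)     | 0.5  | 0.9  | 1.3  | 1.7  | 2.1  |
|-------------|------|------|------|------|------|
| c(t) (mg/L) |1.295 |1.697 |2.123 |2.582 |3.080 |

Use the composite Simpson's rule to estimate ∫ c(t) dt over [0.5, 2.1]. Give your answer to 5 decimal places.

3.43160

h = 0.4, n = 4.
(h/3)·[y₀ + 4y₁ + 2y₂ + 4y₃ + y₄] = 0.133333·(25.737) = 3.43160.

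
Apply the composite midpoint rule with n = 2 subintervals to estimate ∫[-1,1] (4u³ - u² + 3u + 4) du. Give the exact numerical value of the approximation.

7.5

h = (1 − (-1))/2 = 1.
Midpoints m₁,…,m₂ = -0.5, 0.5.
f(m₁)=1.75, f(m₂)=5.75.
h·[f(m₁) + f(m₂)] = 1·(7.5) = 7.5.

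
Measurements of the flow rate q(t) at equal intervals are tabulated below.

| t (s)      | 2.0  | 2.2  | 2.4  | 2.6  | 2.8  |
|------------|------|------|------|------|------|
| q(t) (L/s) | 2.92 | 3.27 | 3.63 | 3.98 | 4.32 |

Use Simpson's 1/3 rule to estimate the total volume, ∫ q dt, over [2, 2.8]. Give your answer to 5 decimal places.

h = 0.2, n = 4.
(h/3)·[y₀ + 4y₁ + 2y₂ + 4y₃ + y₄] = 0.066667·(43.50) = 2.90000.

2.90000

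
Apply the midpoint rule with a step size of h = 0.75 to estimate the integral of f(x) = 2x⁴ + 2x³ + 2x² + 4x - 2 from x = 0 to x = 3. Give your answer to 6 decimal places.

161.145996

h = (3 − 0)/4 = 0.75.
Midpoints m₁,…,m₄ = 0.375, 1.125, 1.875, 2.625.
f(m₁)=-0.07373046875, f(m₂)=11.08251953125, f(m₃)=50.43408203125, f(m₄)=153.41845703125.
h·[f(m₁) + f(m₂) + f(m₃) + f(m₄)] = 0.75·(214.861328125) = 161.145996.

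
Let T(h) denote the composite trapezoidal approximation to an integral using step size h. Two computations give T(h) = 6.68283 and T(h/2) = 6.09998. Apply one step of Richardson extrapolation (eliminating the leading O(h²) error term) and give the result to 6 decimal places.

R = (4·T(h/2) − T(h)) / 3 = (4·6.09998 − 6.68283)/3 = (17.71709)/3 = 5.905697.

5.905697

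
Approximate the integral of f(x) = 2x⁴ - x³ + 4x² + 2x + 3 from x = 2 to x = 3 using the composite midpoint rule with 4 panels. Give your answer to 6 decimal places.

h = (3 − 2)/4 = 0.25.
Midpoints m₁,…,m₄ = 2.125, 2.375, 2.625, 2.875.
f(m₁)=56.49853515625, f(m₂)=80.54931640625, f(m₃)=112.68603515625, f(m₄)=154.68994140625.
h·[f(m₁) + f(m₂) + f(m₃) + f(m₄)] = 0.25·(404.423828125) = 101.105957.

101.105957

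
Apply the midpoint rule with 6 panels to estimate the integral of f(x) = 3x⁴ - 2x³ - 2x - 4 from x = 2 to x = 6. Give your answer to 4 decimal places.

h = (6 − 2)/6 = 0.666667.
Midpoints m₁,…,m₆ = 2.333333, 3, 3.666667, 4.333333, 5, 5.666667.
f(m₁)=54.851852, f(m₂)=179, f(m₃)=432.333333, f(m₄)=882.407407, f(m₅)=1611, f(m₆)=2714.111111.
h·[f(m₁) + f(m₂) + f(m₃) + f(m₄) + f(m₅) + f(m₆)] = 0.666667·(5873.703704) = 3915.8025.

3915.8025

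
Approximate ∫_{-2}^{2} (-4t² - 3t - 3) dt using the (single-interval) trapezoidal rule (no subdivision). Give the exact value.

T = (b−a)/2 · [f(-2) + f(2)] = 2·[(-13) + (-25)] = -76.

-76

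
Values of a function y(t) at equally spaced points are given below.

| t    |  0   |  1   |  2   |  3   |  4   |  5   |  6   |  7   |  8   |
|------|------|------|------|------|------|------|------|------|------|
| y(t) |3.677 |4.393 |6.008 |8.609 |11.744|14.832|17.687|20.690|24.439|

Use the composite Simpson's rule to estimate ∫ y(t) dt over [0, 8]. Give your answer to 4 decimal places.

h = 1, n = 8.
(h/3)·[y₀ + 4y₁ + 2y₂ + 4y₃ + 2y₄ + 4y₅ + 2y₆ + 4y₇ + y₈] = 0.333333·(293.090) = 97.6967.

97.6967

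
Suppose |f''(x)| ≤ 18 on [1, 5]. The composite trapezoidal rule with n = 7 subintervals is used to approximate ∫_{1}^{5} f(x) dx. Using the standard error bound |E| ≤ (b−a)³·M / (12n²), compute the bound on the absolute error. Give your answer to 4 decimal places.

1.9592

|E| ≤ (4)³·18 / (12·7²) = 1152/588 = 1.9592.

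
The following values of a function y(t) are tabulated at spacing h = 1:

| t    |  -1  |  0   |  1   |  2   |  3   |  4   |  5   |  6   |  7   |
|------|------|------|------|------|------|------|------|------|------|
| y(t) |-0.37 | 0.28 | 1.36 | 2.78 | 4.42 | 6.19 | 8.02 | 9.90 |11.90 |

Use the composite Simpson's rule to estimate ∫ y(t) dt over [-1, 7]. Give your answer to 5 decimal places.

h = 1, n = 8.
(h/3)·[y₀ + 4y₁ + 2y₂ + 4y₃ + 2y₄ + 4y₅ + 2y₆ + 4y₇ + y₈] = 0.333333·(115.73) = 38.57667.

38.57667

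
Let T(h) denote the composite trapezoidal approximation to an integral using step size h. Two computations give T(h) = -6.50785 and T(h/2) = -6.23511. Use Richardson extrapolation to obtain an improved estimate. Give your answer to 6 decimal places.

-6.144197

R = (4·T(h/2) − T(h)) / 3 = (4·(-6.23511) − (-6.50785))/3 = (-18.43259)/3 = -6.144197.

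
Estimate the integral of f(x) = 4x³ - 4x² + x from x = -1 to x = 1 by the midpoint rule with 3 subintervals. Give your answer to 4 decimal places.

-2.3704

h = (1 − (-1))/3 = 0.666667.
Midpoints m₁,…,m₃ = -0.666667, 0, 0.666667.
f(m₁)=-3.629630, f(m₂)=0, f(m₃)=0.074074.
h·[f(m₁) + f(m₂) + f(m₃)] = 0.666667·(-3.555556) = -2.3704.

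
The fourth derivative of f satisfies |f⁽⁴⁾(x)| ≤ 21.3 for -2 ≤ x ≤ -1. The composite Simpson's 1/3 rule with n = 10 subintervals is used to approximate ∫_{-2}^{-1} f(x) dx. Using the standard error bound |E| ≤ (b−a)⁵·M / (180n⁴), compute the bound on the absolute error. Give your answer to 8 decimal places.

|E| ≤ (1)⁵·21.3 / (180·10⁴) = 21.3/1800000 = 0.00001183.

0.00001183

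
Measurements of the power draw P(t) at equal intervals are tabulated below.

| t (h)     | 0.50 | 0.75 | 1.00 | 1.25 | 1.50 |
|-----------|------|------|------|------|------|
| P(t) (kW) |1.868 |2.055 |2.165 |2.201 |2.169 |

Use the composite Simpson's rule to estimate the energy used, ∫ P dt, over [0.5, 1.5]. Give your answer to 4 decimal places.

h = 0.25, n = 4.
(h/3)·[y₀ + 4y₁ + 2y₂ + 4y₃ + y₄] = 0.083333·(25.391) = 2.1159.

2.1159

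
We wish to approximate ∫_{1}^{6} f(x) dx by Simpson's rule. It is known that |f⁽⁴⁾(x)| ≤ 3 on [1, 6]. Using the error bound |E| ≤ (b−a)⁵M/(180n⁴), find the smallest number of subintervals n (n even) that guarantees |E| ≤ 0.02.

Need 9375/(180n⁴) ≤ 0.02.
n⁴ ≥ 9375/(180·0.02) = 2604.17 ⇒ n ≥ 7.1436, so the smallest even n is 8. (n must be even for Simpson's rule.)

8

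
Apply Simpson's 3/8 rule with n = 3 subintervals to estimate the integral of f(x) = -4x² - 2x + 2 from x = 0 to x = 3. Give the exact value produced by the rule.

h = (3 − 0)/3 = 1.
Nodes x₀,…,x₃ = 0, 1, 2, 3.
f(x) = -4x² - 2x + 2: f₀=2, f₁=-4, f₂=-18, f₃=-40.
(3h/8)·[f₀ + 3f₁ + 3f₂ + f₃] = 0.375·(-104) = -39.

-39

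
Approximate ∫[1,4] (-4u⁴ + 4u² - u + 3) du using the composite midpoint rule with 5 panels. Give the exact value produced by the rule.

-718.18536

h = (4 − 1)/5 = 0.6.
Midpoints m₁,…,m₅ = 1.3, 1.9, 2.5, 3.1, 3.7.
f(m₁)=-2.9644, f(m₂)=-36.5884, f(m₃)=-130.75, f(m₄)=-331.0684, f(m₅)=-695.6044.
h·[f(m₁) + f(m₂) + f(m₃) + f(m₄) + f(m₅)] = 0.6·(-1196.9756) = -718.18536.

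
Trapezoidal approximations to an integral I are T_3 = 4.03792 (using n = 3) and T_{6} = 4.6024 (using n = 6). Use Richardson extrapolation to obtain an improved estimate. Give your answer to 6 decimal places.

4.790560

R = (4·T_{6} − T_3) / 3 = (4·4.6024 − 4.03792)/3 = (14.37168)/3 = 4.790560.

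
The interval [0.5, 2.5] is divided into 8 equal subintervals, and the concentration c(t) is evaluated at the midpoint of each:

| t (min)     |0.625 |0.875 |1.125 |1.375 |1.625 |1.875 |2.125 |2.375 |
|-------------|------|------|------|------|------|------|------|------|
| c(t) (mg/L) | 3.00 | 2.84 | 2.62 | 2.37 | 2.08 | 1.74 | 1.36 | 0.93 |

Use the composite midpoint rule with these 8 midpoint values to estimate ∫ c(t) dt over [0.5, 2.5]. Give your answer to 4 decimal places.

h = 0.25, n = 8.
h·[y(m₁) + y(m₂) + y(m₃) + y(m₄) + y(m₅) + y(m₆) + y(m₇) + y(m₈)] = 0.25·(16.94) = 4.2350.

4.2350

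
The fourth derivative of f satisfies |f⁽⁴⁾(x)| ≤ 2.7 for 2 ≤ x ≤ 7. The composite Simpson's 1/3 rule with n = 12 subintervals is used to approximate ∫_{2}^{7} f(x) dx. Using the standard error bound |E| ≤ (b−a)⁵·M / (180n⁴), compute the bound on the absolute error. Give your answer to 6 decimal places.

|E| ≤ (5)⁵·2.7 / (180·12⁴) = 8437.5/3732480 = 0.002261.

0.002261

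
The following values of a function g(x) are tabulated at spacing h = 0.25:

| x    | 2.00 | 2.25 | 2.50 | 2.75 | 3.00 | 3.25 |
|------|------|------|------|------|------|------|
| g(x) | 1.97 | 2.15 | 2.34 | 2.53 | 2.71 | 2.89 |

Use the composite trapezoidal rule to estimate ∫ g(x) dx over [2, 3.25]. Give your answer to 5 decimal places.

3.04000

h = 0.25, n = 5.
(h/2)·[y₀ + 2y₁ + 2y₂ + 2y₃ + 2y₄ + y₅] = 0.125·(24.32) = 3.04000.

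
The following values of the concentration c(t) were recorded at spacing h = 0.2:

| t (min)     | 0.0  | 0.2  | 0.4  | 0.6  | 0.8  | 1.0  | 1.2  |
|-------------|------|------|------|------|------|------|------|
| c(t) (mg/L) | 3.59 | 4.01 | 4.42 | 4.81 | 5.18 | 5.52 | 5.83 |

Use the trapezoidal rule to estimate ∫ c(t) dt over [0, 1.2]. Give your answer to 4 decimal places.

5.7300

h = 0.2, n = 6.
(h/2)·[y₀ + 2y₁ + 2y₂ + 2y₃ + 2y₄ + 2y₅ + y₆] = 0.1·(57.30) = 5.7300.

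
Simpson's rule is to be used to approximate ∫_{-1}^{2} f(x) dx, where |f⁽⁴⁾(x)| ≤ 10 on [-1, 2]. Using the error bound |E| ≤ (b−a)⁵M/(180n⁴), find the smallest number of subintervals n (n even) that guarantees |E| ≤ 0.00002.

30

Need 2430/(180n⁴) ≤ 0.00002.
n⁴ ≥ 2430/(180·0.00002) = 675000 ⇒ n ≥ 28.6633, so the smallest even n is 30. (n must be even for Simpson's rule.)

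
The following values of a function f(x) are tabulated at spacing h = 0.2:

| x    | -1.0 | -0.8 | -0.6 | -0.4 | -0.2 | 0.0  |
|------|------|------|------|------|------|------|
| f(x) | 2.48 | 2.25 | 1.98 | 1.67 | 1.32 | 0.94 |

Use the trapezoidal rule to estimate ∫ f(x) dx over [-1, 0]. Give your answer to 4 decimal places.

1.7860

h = 0.2, n = 5.
(h/2)·[y₀ + 2y₁ + 2y₂ + 2y₃ + 2y₄ + y₅] = 0.1·(17.86) = 1.7860.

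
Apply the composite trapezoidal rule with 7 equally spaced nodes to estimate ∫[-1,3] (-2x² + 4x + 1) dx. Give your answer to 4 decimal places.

h = (3 − (-1))/6 = 0.666667.
Nodes x₀,…,x₆ = -1, -0.333333, 0.333333, 1, 1.666667, 2.333333, 3.
f(x) = -2x² + 4x + 1: f₀=-5, f₁=-0.555556, f₂=2.111111, f₃=3, f₄=2.111111, f₅=-0.555556, f₆=-5.
(h/2)·[f₀ + 2f₁ + 2f₂ + 2f₃ + 2f₄ + 2f₅ + f₆] = 0.333333·(2.222222) = 0.7407.

0.7407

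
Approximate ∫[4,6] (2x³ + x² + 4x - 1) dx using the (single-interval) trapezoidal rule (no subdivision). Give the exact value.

650

T = (b−a)/2 · [f(4) + f(6)] = 1·[159 + 491] = 650.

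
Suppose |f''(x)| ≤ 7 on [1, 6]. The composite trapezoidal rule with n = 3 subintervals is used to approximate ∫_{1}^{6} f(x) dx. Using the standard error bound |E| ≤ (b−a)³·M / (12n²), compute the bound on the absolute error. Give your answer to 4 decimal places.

|E| ≤ (5)³·7 / (12·3²) = 875/108 = 8.1019.

8.1019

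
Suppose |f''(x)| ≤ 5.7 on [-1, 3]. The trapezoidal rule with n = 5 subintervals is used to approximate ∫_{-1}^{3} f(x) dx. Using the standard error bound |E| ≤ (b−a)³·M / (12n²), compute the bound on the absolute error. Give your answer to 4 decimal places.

|E| ≤ (4)³·5.7 / (12·5²) = 364.8/300 = 1.2160.

1.2160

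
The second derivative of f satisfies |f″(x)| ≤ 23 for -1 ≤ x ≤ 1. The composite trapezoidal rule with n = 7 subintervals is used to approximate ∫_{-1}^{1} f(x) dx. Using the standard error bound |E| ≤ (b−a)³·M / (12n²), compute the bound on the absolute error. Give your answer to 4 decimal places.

|E| ≤ (2)³·23 / (12·7²) = 184/588 = 0.3129.

0.3129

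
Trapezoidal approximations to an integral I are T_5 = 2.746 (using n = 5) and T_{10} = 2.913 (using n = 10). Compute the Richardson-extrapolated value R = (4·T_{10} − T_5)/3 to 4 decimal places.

2.9687

R = (4·T_{10} − T_5) / 3 = (4·2.913 − 2.746)/3 = (8.906)/3 = 2.9687.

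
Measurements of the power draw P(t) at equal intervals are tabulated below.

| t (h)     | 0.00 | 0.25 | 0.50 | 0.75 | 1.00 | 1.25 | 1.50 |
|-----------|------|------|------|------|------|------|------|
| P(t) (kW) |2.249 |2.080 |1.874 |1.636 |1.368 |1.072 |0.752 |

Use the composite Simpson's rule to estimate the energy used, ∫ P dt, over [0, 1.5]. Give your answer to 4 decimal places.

2.3864

h = 0.25, n = 6.
(h/3)·[y₀ + 4y₁ + 2y₂ + 4y₃ + 2y₄ + 4y₅ + y₆] = 0.083333·(28.637) = 2.3864.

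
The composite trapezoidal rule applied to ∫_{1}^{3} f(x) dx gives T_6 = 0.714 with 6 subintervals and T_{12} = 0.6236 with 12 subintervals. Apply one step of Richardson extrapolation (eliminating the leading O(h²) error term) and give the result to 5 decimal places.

0.59347

R = (4·T_{12} − T_6) / 3 = (4·0.6236 − 0.714)/3 = (1.7804)/3 = 0.59347.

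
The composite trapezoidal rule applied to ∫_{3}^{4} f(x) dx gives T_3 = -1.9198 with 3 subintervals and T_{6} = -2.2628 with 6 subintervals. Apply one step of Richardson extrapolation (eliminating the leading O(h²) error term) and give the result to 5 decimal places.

-2.37713

R = (4·T_{6} − T_3) / 3 = (4·(-2.2628) − (-1.9198))/3 = (-7.1314)/3 = -2.37713.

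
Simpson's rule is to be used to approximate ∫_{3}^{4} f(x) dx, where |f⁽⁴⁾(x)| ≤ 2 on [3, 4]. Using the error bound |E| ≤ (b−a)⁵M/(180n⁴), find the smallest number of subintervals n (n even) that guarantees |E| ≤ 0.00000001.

34

Need 2/(180n⁴) ≤ 0.00000001.
n⁴ ≥ 2/(180·0.00000001) = 1.11111e+06 ⇒ n ≥ 32.4668, so the smallest even n is 34. (n must be even for Simpson's rule.)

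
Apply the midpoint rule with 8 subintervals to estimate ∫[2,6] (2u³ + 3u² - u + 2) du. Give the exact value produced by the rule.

h = (6 − 2)/8 = 0.5.
Midpoints m₁,…,m₈ = 2.25, 2.75, 3.25, 3.75, 4.25, 4.75, 5.25, 5.75.
f(m₁)=37.71875, f(m₂)=63.53125, f(m₃)=99.09375, f(m₄)=145.90625, f(m₅)=205.46875, f(m₆)=279.28125, f(m₇)=368.84375, f(m₈)=475.65625.
h·[f(m₁) + f(m₂) + f(m₃) + f(m₄) + f(m₅) + f(m₆) + f(m₇) + f(m₈)] = 0.5·(1675.5) = 837.75.

837.75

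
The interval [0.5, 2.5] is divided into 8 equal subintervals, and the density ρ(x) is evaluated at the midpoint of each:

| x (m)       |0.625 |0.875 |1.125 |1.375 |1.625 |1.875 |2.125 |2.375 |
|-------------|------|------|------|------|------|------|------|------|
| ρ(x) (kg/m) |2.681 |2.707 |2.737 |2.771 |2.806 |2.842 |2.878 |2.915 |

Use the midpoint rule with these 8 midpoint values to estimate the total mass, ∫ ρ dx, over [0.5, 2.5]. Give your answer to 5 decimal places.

5.58425

h = 0.25, n = 8.
h·[y(m₁) + y(m₂) + y(m₃) + y(m₄) + y(m₅) + y(m₆) + y(m₇) + y(m₈)] = 0.25·(22.337) = 5.58425.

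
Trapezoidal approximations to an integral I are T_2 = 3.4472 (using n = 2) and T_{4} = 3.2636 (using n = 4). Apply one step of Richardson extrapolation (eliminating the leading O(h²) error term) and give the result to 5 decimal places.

3.20240

R = (4·T_{4} − T_2) / 3 = (4·3.2636 − 3.4472)/3 = (9.6072)/3 = 3.20240.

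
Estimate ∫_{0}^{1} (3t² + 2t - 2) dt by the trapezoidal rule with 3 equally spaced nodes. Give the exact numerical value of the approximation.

h = (1 − 0)/2 = 0.5.
Nodes t₀,…,t₂ = 0, 0.5, 1.
f(t) = 3t² + 2t - 2: f₀=-2, f₁=-0.25, f₂=3.
(h/2)·[f₀ + 2f₁ + f₂] = 0.25·(0.5) = 0.125.

0.125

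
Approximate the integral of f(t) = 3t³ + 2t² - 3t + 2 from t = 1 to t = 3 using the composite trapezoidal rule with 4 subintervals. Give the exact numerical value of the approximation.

71

h = (3 − 1)/4 = 0.5.
Nodes t₀,…,t₄ = 1, 1.5, 2, 2.5, 3.
f(t) = 3t³ + 2t² - 3t + 2: f₀=4, f₁=12.125, f₂=28, f₃=53.875, f₄=92.
(h/2)·[f₀ + 2f₁ + 2f₂ + 2f₃ + f₄] = 0.25·(284) = 71.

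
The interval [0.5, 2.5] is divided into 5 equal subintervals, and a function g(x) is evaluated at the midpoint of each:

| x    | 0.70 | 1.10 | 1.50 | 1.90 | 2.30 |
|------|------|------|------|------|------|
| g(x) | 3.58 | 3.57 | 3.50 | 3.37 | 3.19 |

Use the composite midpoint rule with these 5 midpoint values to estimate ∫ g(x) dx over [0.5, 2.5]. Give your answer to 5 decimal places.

6.88400

h = 0.4, n = 5.
h·[y(m₁) + y(m₂) + y(m₃) + y(m₄) + y(m₅)] = 0.4·(17.21) = 6.88400.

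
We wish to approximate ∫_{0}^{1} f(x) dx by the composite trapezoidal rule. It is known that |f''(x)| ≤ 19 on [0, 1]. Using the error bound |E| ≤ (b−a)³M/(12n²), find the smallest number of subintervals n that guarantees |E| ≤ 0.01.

Need 19/(12n²) ≤ 0.01.
n² ≥ 19/(12·0.01) = 158.333 ⇒ n ≥ 12.5831, so the smallest n is 13.

13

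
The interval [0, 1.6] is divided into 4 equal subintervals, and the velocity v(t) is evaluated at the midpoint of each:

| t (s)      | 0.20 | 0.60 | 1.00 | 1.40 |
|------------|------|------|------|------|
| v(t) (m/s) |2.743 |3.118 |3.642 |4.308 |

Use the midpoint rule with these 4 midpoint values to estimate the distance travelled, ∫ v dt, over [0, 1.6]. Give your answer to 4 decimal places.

h = 0.4, n = 4.
h·[y(m₁) + y(m₂) + y(m₃) + y(m₄)] = 0.4·(13.811) = 5.5244.

5.5244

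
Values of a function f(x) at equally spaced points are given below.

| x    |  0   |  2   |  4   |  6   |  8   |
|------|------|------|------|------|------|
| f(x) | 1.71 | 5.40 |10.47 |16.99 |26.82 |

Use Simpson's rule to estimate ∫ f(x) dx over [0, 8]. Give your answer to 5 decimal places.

92.68667

h = 2, n = 4.
(h/3)·[y₀ + 4y₁ + 2y₂ + 4y₃ + y₄] = 0.666667·(139.03) = 92.68667.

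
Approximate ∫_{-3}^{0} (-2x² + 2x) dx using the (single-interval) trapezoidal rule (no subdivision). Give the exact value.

-36

T = (b−a)/2 · [f(-3) + f(0)] = 1.5·[(-24) + 0] = -36.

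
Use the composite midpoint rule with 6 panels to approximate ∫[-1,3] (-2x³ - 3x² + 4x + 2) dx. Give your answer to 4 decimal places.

-42.6667

h = (3 − (-1))/6 = 0.666667.
Midpoints m₁,…,m₆ = -0.666667, 0, 0.666667, 1.333333, 2, 2.666667.
f(m₁)=-1.407407, f(m₂)=2, f(m₃)=2.740741, f(m₄)=-2.740741, f(m₅)=-18, f(m₆)=-46.592593.
h·[f(m₁) + f(m₂) + f(m₃) + f(m₄) + f(m₅) + f(m₆)] = 0.666667·(-64) = -42.6667.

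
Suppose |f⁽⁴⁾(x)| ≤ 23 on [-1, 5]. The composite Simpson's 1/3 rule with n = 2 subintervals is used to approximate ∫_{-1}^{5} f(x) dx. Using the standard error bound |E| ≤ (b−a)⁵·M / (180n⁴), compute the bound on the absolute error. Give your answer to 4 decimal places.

|E| ≤ (6)⁵·23 / (180·2⁴) = 178848/2880 = 62.1000.

62.1000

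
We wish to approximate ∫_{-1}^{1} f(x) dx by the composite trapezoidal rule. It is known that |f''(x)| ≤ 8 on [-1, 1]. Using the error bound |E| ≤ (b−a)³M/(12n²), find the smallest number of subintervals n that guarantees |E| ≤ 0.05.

11

Need 64/(12n²) ≤ 0.05.
n² ≥ 64/(12·0.05) = 106.667 ⇒ n ≥ 10.3280, so the smallest n is 11.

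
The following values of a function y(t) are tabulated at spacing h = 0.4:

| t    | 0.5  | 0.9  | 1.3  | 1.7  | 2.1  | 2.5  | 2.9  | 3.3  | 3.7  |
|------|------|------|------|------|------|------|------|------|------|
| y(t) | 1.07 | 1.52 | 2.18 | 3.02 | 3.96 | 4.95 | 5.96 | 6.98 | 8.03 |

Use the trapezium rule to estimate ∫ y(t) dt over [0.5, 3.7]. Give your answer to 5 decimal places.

13.24800

h = 0.4, n = 8.
(h/2)·[y₀ + 2y₁ + 2y₂ + 2y₃ + 2y₄ + 2y₅ + 2y₆ + 2y₇ + y₈] = 0.2·(66.24) = 13.24800.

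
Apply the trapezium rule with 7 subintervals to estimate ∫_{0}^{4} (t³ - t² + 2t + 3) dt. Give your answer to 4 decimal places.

h = (4 − 0)/7 = 0.571429.
Nodes t₀,…,t₇ = 0, 0.571429, 1.142857, 1.714286, 2.285714, 2.857143, 3.428571, 4.
f(t) = t³ - t² + 2t + 3: f₀=3, f₁=4.002915, f₂=5.472303, f₃=8.527697, f₄=14.288630, f₅=23.874636, f₆=38.405248, f₇=59.
(h/2)·[f₀ + 2f₁ + 2f₂ + 2f₃ + 2f₄ + 2f₅ + 2f₆ + f₇] = 0.285714·(251.142857) = 71.7551.

71.7551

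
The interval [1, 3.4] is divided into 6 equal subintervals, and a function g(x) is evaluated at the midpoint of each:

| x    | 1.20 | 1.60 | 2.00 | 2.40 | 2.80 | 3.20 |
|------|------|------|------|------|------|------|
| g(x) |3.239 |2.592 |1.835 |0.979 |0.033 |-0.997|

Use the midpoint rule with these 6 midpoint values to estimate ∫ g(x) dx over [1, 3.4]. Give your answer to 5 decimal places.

h = 0.4, n = 6.
h·[y(m₁) + y(m₂) + y(m₃) + y(m₄) + y(m₅) + y(m₆)] = 0.4·(7.681) = 3.07240.

3.07240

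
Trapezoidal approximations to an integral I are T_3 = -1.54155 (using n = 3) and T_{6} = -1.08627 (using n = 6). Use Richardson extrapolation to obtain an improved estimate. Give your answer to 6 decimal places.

R = (4·T_{6} − T_3) / 3 = (4·(-1.08627) − (-1.54155))/3 = (-2.80353)/3 = -0.934510.

-0.934510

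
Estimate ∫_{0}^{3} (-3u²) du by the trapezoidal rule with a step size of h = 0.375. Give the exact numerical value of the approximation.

-27.2109375

h = (3 − 0)/8 = 0.375.
Nodes u₀,…,u₈ = 0, 0.375, 0.75, 1.125, 1.5, 1.875, 2.25, 2.625, 3.
f(u) = -3u²: f₀=0, f₁=-0.421875, f₂=-1.6875, f₃=-3.796875, f₄=-6.75, f₅=-10.546875, f₆=-15.1875, f₇=-20.671875, f₈=-27.
(h/2)·[f₀ + 2f₁ + 2f₂ + 2f₃ + 2f₄ + 2f₅ + 2f₆ + 2f₇ + f₈] = 0.1875·(-145.125) = -27.2109375.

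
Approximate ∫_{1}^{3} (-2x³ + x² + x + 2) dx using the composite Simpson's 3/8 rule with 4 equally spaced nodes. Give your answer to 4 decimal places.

h = (3 − 1)/3 = 0.666667.
Nodes x₀,…,x₃ = 1, 1.666667, 2.333333, 3.
f(x) = -2x³ + x² + x + 2: f₀=2, f₁=-2.814815, f₂=-15.629630, f₃=-40.
(3h/8)·[f₀ + 3f₁ + 3f₂ + f₃] = 0.25·(-93.333333) = -23.3333.

-23.3333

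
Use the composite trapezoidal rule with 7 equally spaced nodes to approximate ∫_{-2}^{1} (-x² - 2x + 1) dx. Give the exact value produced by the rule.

h = (1 − (-2))/6 = 0.5.
Nodes x₀,…,x₆ = -2, -1.5, -1, -0.5, 0, 0.5, 1.
f(x) = -x² - 2x + 1: f₀=1, f₁=1.75, f₂=2, f₃=1.75, f₄=1, f₅=-0.25, f₆=-2.
(h/2)·[f₀ + 2f₁ + 2f₂ + 2f₃ + 2f₄ + 2f₅ + f₆] = 0.25·(11.5) = 2.875.

2.875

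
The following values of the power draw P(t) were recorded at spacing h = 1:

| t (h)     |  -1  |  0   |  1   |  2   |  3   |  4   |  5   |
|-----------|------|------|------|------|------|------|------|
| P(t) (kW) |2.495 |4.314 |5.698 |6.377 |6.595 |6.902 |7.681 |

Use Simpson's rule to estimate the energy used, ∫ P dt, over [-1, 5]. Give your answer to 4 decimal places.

35.0447

h = 1, n = 6.
(h/3)·[y₀ + 4y₁ + 2y₂ + 4y₃ + 2y₄ + 4y₅ + y₆] = 0.333333·(105.134) = 35.0447.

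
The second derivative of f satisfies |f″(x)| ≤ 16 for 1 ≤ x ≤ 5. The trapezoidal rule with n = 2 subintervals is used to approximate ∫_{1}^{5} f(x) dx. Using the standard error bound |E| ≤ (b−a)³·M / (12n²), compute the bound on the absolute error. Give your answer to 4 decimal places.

|E| ≤ (4)³·16 / (12·2²) = 1024/48 = 21.3333.

21.3333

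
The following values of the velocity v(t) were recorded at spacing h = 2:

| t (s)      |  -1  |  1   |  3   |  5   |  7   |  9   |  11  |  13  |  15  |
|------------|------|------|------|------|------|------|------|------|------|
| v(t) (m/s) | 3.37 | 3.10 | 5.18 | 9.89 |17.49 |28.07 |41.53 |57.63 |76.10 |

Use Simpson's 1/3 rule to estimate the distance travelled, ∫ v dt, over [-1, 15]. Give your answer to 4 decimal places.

401.7533

h = 2, n = 8.
(h/3)·[y₀ + 4y₁ + 2y₂ + 4y₃ + 2y₄ + 4y₅ + 2y₆ + 4y₇ + y₈] = 0.666667·(602.63) = 401.7533.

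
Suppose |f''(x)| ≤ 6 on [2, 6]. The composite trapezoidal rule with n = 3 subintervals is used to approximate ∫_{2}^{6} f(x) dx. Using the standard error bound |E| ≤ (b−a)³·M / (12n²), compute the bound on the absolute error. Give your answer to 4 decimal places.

3.5556

|E| ≤ (4)³·6 / (12·3²) = 384/108 = 3.5556.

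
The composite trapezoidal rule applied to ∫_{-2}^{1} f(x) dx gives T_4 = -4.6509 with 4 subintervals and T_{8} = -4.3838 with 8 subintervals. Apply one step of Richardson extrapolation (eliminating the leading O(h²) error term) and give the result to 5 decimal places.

R = (4·T_{8} − T_4) / 3 = (4·(-4.3838) − (-4.6509))/3 = (-12.8843)/3 = -4.29477.

-4.29477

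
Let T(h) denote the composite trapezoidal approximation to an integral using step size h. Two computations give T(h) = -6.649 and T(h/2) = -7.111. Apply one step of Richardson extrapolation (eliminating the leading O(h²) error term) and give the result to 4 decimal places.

R = (4·T(h/2) − T(h)) / 3 = (4·(-7.111) − (-6.649))/3 = (-21.795)/3 = -7.2650.

-7.2650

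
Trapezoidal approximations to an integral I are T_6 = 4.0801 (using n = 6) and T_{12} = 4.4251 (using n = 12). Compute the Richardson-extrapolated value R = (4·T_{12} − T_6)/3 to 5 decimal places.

4.54010

R = (4·T_{12} − T_6) / 3 = (4·4.4251 − 4.0801)/3 = (13.6203)/3 = 4.54010.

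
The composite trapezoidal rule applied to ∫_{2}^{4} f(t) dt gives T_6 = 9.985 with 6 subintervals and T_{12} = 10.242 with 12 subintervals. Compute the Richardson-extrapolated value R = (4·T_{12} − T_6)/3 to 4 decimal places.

10.3277

R = (4·T_{12} − T_6) / 3 = (4·10.242 − 9.985)/3 = (30.983)/3 = 10.3277.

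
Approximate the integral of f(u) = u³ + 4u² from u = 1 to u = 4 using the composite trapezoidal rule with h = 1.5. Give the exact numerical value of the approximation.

160.6875

h = (4 − 1)/2 = 1.5.
Nodes u₀,…,u₂ = 1, 2.5, 4.
f(u) = u³ + 4u²: f₀=5, f₁=40.625, f₂=128.
(h/2)·[f₀ + 2f₁ + f₂] = 0.75·(214.25) = 160.6875.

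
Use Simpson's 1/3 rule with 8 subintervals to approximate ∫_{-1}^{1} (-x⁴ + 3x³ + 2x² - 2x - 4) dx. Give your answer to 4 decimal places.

h = (1 − (-1))/8 = 0.25.
Nodes x₀,…,x₈ = -1, -0.75, -0.5, -0.25, 0, 0.25, 0.5, 0.75, 1.
f(x) = -x⁴ + 3x³ + 2x² - 2x - 4: f₀=-4, f₁=-2.95703125, f₂=-2.9375, f₃=-3.42578125, f₄=-4, f₅=-4.33203125, f₆=-4.1875, f₇=-3.42578125, f₈=-2.
(h/3)·[f₀ + 4f₁ + 2f₂ + 4f₃ + 2f₄ + 4f₅ + 2f₆ + 4f₇ + f₈] = 0.083333·(-84.8125) = -7.0677.

-7.0677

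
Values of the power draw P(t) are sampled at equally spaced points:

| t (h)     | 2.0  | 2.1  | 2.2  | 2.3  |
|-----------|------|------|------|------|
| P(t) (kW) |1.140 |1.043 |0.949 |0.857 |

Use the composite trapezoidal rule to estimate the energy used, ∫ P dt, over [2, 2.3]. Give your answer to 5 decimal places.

0.29905

h = 0.1, n = 3.
(h/2)·[y₀ + 2y₁ + 2y₂ + y₃] = 0.05·(5.981) = 0.29905.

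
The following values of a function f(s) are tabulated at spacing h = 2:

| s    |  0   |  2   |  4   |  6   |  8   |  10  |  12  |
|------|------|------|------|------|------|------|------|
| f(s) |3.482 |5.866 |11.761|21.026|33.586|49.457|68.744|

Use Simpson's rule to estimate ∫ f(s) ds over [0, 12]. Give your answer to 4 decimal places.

h = 2, n = 6.
(h/3)·[y₀ + 4y₁ + 2y₂ + 4y₃ + 2y₄ + 4y₅ + y₆] = 0.666667·(468.316) = 312.2107.

312.2107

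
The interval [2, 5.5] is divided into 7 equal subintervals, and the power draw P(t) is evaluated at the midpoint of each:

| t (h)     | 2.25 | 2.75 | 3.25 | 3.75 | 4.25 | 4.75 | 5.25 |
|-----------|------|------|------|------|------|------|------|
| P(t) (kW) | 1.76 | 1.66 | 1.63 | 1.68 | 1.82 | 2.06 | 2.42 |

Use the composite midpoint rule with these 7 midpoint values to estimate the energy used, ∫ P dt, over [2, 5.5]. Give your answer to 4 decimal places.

6.5150

h = 0.5, n = 7.
h·[y(m₁) + y(m₂) + y(m₃) + y(m₄) + y(m₅) + y(m₆) + y(m₇)] = 0.5·(13.03) = 6.5150.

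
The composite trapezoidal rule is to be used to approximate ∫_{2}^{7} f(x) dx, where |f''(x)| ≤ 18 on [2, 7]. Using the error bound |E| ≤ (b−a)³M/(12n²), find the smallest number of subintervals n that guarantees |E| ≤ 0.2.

Need 2250/(12n²) ≤ 0.2.
n² ≥ 2250/(12·0.2) = 937.5 ⇒ n ≥ 30.6186, so the smallest n is 31.

31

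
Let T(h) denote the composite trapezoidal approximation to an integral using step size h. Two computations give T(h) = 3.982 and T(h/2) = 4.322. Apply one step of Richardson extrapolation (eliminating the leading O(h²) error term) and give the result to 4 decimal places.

4.4353

R = (4·T(h/2) − T(h)) / 3 = (4·4.322 − 3.982)/3 = (13.306)/3 = 4.4353.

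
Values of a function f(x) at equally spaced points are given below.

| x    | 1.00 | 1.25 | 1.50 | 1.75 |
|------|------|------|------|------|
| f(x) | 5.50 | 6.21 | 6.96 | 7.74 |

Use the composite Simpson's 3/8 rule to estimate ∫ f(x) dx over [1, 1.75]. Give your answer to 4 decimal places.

4.9453

h = 0.25, n = 3.
(3h/8)·[y₀ + 3y₁ + 3y₂ + y₃] = 0.09375·(52.75) = 4.9453.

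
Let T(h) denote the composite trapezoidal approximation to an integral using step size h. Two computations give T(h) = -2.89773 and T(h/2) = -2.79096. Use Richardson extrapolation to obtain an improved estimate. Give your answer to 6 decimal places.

-2.755370

R = (4·T(h/2) − T(h)) / 3 = (4·(-2.79096) − (-2.89773))/3 = (-8.26611)/3 = -2.755370.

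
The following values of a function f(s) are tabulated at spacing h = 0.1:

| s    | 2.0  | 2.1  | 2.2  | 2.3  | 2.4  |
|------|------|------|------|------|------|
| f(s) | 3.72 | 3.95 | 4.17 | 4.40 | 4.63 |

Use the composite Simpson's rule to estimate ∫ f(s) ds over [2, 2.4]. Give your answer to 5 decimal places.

h = 0.1, n = 4.
(h/3)·[y₀ + 4y₁ + 2y₂ + 4y₃ + y₄] = 0.033333·(50.09) = 1.66967.

1.66967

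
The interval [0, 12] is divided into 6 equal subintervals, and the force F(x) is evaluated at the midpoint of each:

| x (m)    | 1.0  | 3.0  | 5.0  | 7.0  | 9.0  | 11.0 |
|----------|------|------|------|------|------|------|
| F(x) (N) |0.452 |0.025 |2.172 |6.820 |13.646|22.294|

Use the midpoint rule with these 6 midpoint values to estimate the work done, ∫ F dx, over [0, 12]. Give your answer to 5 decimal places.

90.81800

h = 2, n = 6.
h·[y(m₁) + y(m₂) + y(m₃) + y(m₄) + y(m₅) + y(m₆)] = 2·(45.409) = 90.81800.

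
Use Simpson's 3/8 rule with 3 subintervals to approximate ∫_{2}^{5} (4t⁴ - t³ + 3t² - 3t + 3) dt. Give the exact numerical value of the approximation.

h = (5 − 2)/3 = 1.
Nodes t₀,…,t₃ = 2, 3, 4, 5.
f(t) = 4t⁴ - t³ + 3t² - 3t + 3: f₀=65, f₁=318, f₂=999, f₃=2438.
(3h/8)·[f₀ + 3f₁ + 3f₂ + f₃] = 0.375·(6454) = 2420.25.

2420.25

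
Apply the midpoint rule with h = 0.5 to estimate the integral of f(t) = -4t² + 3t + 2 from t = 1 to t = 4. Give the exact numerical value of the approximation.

-55.25

h = (4 − 1)/6 = 0.5.
Midpoints m₁,…,m₆ = 1.25, 1.75, 2.25, 2.75, 3.25, 3.75.
f(m₁)=-0.5, f(m₂)=-5, f(m₃)=-11.5, f(m₄)=-20, f(m₅)=-30.5, f(m₆)=-43.
h·[f(m₁) + f(m₂) + f(m₃) + f(m₄) + f(m₅) + f(m₆)] = 0.5·(-110.5) = -55.25.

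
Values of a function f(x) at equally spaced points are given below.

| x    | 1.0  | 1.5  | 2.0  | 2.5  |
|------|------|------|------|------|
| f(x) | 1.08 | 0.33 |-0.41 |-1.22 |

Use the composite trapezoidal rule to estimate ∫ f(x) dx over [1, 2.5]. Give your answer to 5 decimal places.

h = 0.5, n = 3.
(h/2)·[y₀ + 2y₁ + 2y₂ + y₃] = 0.25·(-0.30) = -0.07500.

-0.07500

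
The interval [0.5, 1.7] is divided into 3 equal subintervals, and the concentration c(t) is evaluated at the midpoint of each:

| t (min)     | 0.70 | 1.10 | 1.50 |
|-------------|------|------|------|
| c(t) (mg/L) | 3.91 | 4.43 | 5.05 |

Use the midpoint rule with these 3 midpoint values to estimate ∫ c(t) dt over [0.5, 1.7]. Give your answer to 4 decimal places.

h = 0.4, n = 3.
h·[y(m₁) + y(m₂) + y(m₃)] = 0.4·(13.39) = 5.3560.

5.3560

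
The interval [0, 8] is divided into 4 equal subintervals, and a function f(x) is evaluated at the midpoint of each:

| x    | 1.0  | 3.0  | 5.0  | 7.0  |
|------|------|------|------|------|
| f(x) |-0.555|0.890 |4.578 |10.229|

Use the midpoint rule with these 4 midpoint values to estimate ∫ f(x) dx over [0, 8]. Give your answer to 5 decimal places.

h = 2, n = 4.
h·[y(m₁) + y(m₂) + y(m₃) + y(m₄)] = 2·(15.142) = 30.28400.

30.28400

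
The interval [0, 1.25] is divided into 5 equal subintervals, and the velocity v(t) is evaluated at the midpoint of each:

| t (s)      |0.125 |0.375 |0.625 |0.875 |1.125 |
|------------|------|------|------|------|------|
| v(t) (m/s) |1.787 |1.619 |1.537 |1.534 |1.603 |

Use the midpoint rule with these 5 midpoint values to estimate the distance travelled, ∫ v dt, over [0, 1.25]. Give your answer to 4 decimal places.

2.0200

h = 0.25, n = 5.
h·[y(m₁) + y(m₂) + y(m₃) + y(m₄) + y(m₅)] = 0.25·(8.080) = 2.0200.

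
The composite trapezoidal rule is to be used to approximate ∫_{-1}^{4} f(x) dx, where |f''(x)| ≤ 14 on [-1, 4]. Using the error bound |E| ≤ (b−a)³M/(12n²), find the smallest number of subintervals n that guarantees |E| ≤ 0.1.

Need 1750/(12n²) ≤ 0.1.
n² ≥ 1750/(12·0.1) = 1458.33 ⇒ n ≥ 38.1881, so the smallest n is 39.

39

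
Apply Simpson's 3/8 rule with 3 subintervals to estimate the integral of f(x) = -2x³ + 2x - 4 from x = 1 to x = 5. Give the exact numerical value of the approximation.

-304

h = (5 − 1)/3 = 1.333333.
Nodes x₀,…,x₃ = 1, 2.333333, 3.666667, 5.
f(x) = -2x³ + 2x - 4: f₀=-4, f₁=-24.740741, f₂=-95.259259, f₃=-244.
(3h/8)·[f₀ + 3f₁ + 3f₂ + f₃] = 0.5·(-608) = -304.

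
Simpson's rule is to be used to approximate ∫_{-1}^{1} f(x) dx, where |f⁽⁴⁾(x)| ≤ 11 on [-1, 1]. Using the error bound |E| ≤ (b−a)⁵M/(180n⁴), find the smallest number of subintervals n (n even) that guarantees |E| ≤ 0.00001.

22

Need 352/(180n⁴) ≤ 0.00001.
n⁴ ≥ 352/(180·0.00001) = 195556 ⇒ n ≥ 21.0289, so the smallest even n is 22. (n must be even for Simpson's rule.)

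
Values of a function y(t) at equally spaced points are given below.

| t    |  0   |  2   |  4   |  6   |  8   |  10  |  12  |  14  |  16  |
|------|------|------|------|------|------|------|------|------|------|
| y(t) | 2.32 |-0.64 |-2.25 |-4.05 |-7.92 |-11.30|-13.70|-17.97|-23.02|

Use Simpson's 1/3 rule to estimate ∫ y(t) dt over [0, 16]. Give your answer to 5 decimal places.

h = 2, n = 8.
(h/3)·[y₀ + 4y₁ + 2y₂ + 4y₃ + 2y₄ + 4y₅ + 2y₆ + 4y₇ + y₈] = 0.666667·(-204.28) = -136.18667.

-136.18667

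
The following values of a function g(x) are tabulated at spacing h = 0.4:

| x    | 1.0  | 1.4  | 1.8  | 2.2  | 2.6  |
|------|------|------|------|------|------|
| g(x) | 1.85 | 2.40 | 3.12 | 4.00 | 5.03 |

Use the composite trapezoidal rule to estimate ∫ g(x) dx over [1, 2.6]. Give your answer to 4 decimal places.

5.1840

h = 0.4, n = 4.
(h/2)·[y₀ + 2y₁ + 2y₂ + 2y₃ + y₄] = 0.2·(25.92) = 5.1840.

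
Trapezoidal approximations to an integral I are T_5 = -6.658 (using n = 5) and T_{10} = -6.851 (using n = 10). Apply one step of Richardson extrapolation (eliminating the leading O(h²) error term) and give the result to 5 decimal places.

-6.91533

R = (4·T_{10} − T_5) / 3 = (4·(-6.851) − (-6.658))/3 = (-20.746)/3 = -6.91533.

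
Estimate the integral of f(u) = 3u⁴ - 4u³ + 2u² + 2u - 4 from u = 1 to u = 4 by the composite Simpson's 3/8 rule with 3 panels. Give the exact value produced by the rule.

h = (4 − 1)/3 = 1.
Nodes u₀,…,u₃ = 1, 2, 3, 4.
f(u) = 3u⁴ - 4u³ + 2u² + 2u - 4: f₀=-1, f₁=24, f₂=155, f₃=548.
(3h/8)·[f₀ + 3f₁ + 3f₂ + f₃] = 0.375·(1084) = 406.5.

406.5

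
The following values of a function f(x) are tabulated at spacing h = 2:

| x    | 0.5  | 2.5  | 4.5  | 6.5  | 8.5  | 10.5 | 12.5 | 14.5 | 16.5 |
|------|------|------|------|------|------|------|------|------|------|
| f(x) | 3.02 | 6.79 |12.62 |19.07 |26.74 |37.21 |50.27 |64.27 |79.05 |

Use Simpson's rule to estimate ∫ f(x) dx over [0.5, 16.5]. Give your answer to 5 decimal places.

h = 2, n = 8.
(h/3)·[y₀ + 4y₁ + 2y₂ + 4y₃ + 2y₄ + 4y₅ + 2y₆ + 4y₇ + y₈] = 0.666667·(770.69) = 513.79333.

513.79333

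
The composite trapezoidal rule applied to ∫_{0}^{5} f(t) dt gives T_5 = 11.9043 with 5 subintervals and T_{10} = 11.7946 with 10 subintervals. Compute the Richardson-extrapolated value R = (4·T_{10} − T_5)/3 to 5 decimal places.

11.75803

R = (4·T_{10} − T_5) / 3 = (4·11.7946 − 11.9043)/3 = (35.2741)/3 = 11.75803.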